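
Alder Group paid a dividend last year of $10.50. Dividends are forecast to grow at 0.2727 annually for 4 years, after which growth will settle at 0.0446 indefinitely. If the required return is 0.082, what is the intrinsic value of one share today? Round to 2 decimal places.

Two-stage DDM. Project D₁…D_4 at 0.2727, terminal growth 0.0446, discount at r = 0.082.
D_1 = 13.3633
D_2 = 17.0075
D_3 = 21.6455
D_4 = 27.5482
Terminal value at t=4: TV = D_5/(r−g) = 28.7769/(0.082−0.0446) = 769.4349
P₀ = 13.3633/(1+0.082)^1 + 17.0075/(1+0.082)^2 + 21.6455/(1+0.082)^3 + 27.5482/(1+0.082)^4 + 769.4349/(1+0.082)^4 = 625.4529

$625.45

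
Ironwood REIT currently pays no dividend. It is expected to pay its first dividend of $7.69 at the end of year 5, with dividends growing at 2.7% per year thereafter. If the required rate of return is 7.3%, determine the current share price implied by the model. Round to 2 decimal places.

Deferred-dividend DDM. At t=4 the remaining stream is a growing perpetuity with first payment D_5 = 7.69.
V_4 = D_5/(r−g) = 7.69/(0.073−0.027) = 167.1739
P₀ = V_4/(1+r)^4 = 167.1739/(1+0.073)^4 = 126.1158

$126.12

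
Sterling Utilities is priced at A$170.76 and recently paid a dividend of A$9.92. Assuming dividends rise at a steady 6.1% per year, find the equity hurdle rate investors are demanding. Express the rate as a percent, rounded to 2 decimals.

Rearranging the constant-growth DDM: r = D₁/P₀ + g.
D₁ = 9.92 × (1 + 0.061) = 10.5251.
r = 10.5251 / 170.76 + 0.061 = 0.06164 + 0.061 = 0.12264

12.26%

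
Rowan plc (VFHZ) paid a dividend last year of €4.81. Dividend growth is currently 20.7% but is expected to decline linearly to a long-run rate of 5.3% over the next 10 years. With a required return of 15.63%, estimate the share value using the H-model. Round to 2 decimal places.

€84.89

H-model: P₀ = D₀[(1+g_L) + H(g_S−g_L)]/(r−g_L), with H = 10/2 = 5.
P₀ = 4.81 × [(1+0.053) + 5×(0.207−0.053)] / (0.1563−0.053)
   = 4.81 × 1.8230 / 0.1033 = 84.8851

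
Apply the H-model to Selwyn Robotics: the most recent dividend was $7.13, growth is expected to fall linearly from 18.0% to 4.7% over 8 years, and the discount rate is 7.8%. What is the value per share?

$363.17

H-model: P₀ = D₀[(1+g_L) + H(g_S−g_L)]/(r−g_L), with H = 8/2 = 4.
P₀ = 7.13 × [(1+0.047) + 4×(0.18−0.047)] / (0.078−0.047)
   = 7.13 × 1.5790 / 0.031 = 363.1700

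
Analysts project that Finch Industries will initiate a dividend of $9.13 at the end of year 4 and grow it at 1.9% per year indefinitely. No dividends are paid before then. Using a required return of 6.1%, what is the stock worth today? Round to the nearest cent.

$182.00

Deferred-dividend DDM. At t=3 the remaining stream is a growing perpetuity with first payment D_4 = 9.13.
V_3 = D_4/(r−g) = 9.13/(0.061−0.019) = 217.3810
P₀ = V_3/(1+r)^3 = 217.3810/(1+0.061)^3 = 182.0017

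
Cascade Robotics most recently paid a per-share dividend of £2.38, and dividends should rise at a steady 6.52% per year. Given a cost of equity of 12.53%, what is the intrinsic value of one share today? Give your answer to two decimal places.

£42.18

Gordon growth model: P₀ = D₁/(r − g). D₁ = 2.38 × (1 + 0.0652) = 2.5352.
P₀ = 2.5352 / (0.1253 − 0.0652) = 2.5352 / 0.0601 = 42.1826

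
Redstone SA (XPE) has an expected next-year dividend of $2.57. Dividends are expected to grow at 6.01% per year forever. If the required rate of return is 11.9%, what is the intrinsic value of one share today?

$43.63

Gordon growth model: P₀ = D₁/(r − g), with D₁ = 2.57 given directly.
P₀ = 2.5700 / (0.119 − 0.0601) = 2.5700 / 0.0589 = 43.6333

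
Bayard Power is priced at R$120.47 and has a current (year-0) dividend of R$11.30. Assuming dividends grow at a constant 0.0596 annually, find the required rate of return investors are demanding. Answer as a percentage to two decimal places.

Rearranging the constant-growth DDM: r = D₁/P₀ + g.
D₁ = 11.30 × (1 + 0.0596) = 11.9735.
r = 11.9735 / 120.47 + 0.0596 = 0.09939 + 0.0596 = 0.15899

15.90%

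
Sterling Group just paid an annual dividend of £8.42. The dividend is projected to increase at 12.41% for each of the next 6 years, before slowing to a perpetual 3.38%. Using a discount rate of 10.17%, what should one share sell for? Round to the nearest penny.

£198.89

Two-stage DDM. Project D₁…D_6 at 0.1241, terminal growth 0.0338, discount at r = 0.1017.
D_1 = 9.4649
D_2 = 10.6395
D_3 = 11.9599
D_4 = 13.4441
D_5 = 15.1125
D_6 = 16.9880
Terminal value at t=6: TV = D_7/(r−g) = 17.5622/(0.1017−0.0338) = 258.6476
P₀ = 9.4649/(1+0.1017)^1 + 10.6395/(1+0.1017)^2 + 11.9599/(1+0.1017)^3 + 13.4441/(1+0.1017)^4 + 15.1125/(1+0.1017)^5 + 16.9880/(1+0.1017)^6 + 258.6476/(1+0.1017)^6 = 198.8928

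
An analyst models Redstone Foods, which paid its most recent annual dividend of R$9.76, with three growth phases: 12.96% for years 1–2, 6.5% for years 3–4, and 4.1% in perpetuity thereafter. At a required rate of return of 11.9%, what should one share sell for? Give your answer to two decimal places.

R$158.51

Three-stage DDM. Project D₁…D_4; terminal Gordon value at t=4 with g = 0.041; discount at r = 0.119.
D_1 = 11.0249
D_2 = 12.4537
D_3 = 13.2632
D_4 = 14.1253
TV_4 = 14.7045/(0.119−0.041) = 188.5187
P₀ = Σ Dₜ/(1+r)ᵗ + TV_4/(1+r)^4 = 158.5090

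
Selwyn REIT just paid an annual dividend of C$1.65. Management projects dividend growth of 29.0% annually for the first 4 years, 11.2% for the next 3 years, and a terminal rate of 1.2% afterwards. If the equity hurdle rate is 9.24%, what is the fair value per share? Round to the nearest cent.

C$62.75

Three-stage DDM. Project D₁…D_7; terminal Gordon value at t=7 with g = 0.012; discount at r = 0.0924.
D_1 = 2.1285
D_2 = 2.7458
D_3 = 3.5420
D_4 = 4.5692
D_5 = 5.0810
D_6 = 5.6501
D_7 = 6.2829
TV_7 = 6.3583/(0.0924−0.012) = 79.0827
P₀ = Σ Dₜ/(1+r)ᵗ + TV_7/(1+r)^7 = 62.7505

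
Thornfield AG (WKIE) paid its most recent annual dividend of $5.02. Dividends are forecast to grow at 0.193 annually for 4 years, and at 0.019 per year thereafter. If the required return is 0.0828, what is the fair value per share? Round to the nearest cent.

Two-stage DDM. Project D₁…D_4 at 0.193, terminal growth 0.019, discount at r = 0.0828.
D_1 = 5.9889
D_2 = 7.1447
D_3 = 8.5236
D_4 = 10.1687
Terminal value at t=4: TV = D_5/(r−g) = 10.3619/(0.0828−0.019) = 162.4123
P₀ = 5.9889/(1+0.0828)^1 + 7.1447/(1+0.0828)^2 + 8.5236/(1+0.0828)^3 + 10.1687/(1+0.0828)^4 + 162.4123/(1+0.0828)^4 = 143.8839

$143.88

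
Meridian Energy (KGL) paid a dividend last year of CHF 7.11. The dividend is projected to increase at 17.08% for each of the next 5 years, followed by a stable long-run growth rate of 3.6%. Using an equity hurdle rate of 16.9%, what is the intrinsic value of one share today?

CHF 91.53

Two-stage DDM. Project D₁…D_5 at 0.1708, terminal growth 0.036, discount at r = 0.169.
D_1 = 8.3244
D_2 = 9.7462
D_3 = 11.4108
D_4 = 13.3598
D_5 = 15.6417
Terminal value at t=5: TV = D_6/(r−g) = 16.2048/(0.169−0.036) = 121.8404
P₀ = 8.3244/(1+0.169)^1 + 9.7462/(1+0.169)^2 + 11.4108/(1+0.169)^3 + 13.3598/(1+0.169)^4 + 15.6417/(1+0.169)^5 + 121.8404/(1+0.169)^5 = 91.5254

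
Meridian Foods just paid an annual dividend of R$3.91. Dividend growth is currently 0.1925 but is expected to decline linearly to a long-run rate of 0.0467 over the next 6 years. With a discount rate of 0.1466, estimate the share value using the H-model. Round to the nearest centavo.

R$58.09

H-model: P₀ = D₀[(1+g_L) + H(g_S−g_L)]/(r−g_L), with H = 6/2 = 3.
P₀ = 3.91 × [(1+0.0467) + 3×(0.1925−0.0467)] / (0.1466−0.0467)
   = 3.91 × 1.4841 / 0.0999 = 58.0864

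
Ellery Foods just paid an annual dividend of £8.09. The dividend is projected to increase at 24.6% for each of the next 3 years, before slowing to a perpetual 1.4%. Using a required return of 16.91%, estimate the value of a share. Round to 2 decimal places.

Two-stage DDM. Project D₁…D_3 at 0.246, terminal growth 0.014, discount at r = 0.1691.
D_1 = 10.0801
D_2 = 12.5599
D_3 = 15.6496
Terminal value at t=3: TV = D_4/(r−g) = 15.8687/(0.1691−0.014) = 102.3125
P₀ = 10.0801/(1+0.1691)^1 + 12.5599/(1+0.1691)^2 + 15.6496/(1+0.1691)^3 + 102.3125/(1+0.1691)^3 = 91.6337

£91.63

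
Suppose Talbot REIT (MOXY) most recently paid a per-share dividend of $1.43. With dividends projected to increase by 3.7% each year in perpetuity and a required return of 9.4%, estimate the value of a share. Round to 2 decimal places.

$26.02

Gordon growth model: P₀ = D₁/(r − g). D₁ = 1.43 × (1 + 0.037) = 1.4829.
P₀ = 1.4829 / (0.094 − 0.037) = 1.4829 / 0.057 = 26.0160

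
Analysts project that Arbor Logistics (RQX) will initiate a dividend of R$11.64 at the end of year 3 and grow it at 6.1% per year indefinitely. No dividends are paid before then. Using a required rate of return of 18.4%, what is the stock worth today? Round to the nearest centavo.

Deferred-dividend DDM. At t=2 the remaining stream is a growing perpetuity with first payment D_3 = 11.64.
V_2 = D_3/(r−g) = 11.64/(0.184−0.061) = 94.6341
P₀ = V_2/(1+r)^2 = 94.6341/(1+0.184)^2 = 67.5063

R$67.51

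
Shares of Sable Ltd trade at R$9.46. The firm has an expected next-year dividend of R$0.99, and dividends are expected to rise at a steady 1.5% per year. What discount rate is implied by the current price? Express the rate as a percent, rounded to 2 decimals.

11.97%

Rearranging the constant-growth DDM: r = D₁/P₀ + g.
r = 0.9900 / 9.46 + 0.015 = 0.10465 + 0.015 = 0.11965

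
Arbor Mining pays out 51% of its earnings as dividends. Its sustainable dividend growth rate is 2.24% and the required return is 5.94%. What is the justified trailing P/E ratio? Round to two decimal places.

Justified trailing P/E = b(1+g)/(r−g) = 0.51×(1+0.0224)/(0.0594−0.0224) = 14.0925

14.09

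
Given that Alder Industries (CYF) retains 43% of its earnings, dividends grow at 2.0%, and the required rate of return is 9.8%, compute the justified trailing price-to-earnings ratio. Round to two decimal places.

7.45

Payout ratio b = 1 − 0.43 = 0.57.
Justified trailing P/E = b(1+g)/(r−g) = 0.57×(1+0.02)/(0.098−0.02) = 7.4538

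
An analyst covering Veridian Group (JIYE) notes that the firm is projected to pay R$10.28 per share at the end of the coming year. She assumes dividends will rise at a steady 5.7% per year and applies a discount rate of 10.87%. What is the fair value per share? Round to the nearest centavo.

Gordon growth model: P₀ = D₁/(r − g), with D₁ = 10.28 given directly.
P₀ = 10.2800 / (0.1087 − 0.057) = 10.2800 / 0.0517 = 198.8395

R$198.84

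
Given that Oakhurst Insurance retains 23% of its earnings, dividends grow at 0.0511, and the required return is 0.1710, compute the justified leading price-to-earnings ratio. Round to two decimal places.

Payout ratio b = 1 − 0.23 = 0.77.
Justified leading P/E = b/(r−g) = 0.77/(0.171−0.0511) = 6.4220

6.42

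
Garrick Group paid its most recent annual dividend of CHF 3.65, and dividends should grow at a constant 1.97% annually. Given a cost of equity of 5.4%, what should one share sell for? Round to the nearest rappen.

CHF 108.51

Gordon growth model: P₀ = D₁/(r − g). D₁ = 3.65 × (1 + 0.0197) = 3.7219.
P₀ = 3.7219 / (0.054 − 0.0197) = 3.7219 / 0.0343 = 108.5103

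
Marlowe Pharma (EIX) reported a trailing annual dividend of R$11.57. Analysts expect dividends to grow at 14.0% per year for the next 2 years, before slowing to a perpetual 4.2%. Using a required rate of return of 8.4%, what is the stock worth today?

Two-stage DDM. Project D₁…D_2 at 0.14, terminal growth 0.042, discount at r = 0.084.
D_1 = 13.1898
D_2 = 15.0364
Terminal value at t=2: TV = D_3/(r−g) = 15.6679/(0.084−0.042) = 373.0452
P₀ = 13.1898/(1+0.084)^1 + 15.0364/(1+0.084)^2 + 373.0452/(1+0.084)^2 = 342.4342

R$342.43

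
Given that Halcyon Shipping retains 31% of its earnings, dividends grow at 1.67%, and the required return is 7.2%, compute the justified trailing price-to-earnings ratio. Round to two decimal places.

Payout ratio b = 1 − 0.31 = 0.69.
Justified trailing P/E = b(1+g)/(r−g) = 0.69×(1+0.0167)/(0.072−0.0167) = 12.6858

12.69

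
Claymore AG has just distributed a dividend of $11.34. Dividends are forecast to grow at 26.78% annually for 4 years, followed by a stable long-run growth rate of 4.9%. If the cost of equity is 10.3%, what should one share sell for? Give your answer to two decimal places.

Two-stage DDM. Project D₁…D_4 at 0.2678, terminal growth 0.049, discount at r = 0.103.
D_1 = 14.3769
D_2 = 18.2270
D_3 = 23.1082
D_4 = 29.2965
Terminal value at t=4: TV = D_5/(r−g) = 30.7321/(0.103−0.049) = 569.1120
P₀ = 14.3769/(1+0.103)^1 + 18.2270/(1+0.103)^2 + 23.1082/(1+0.103)^3 + 29.2965/(1+0.103)^4 + 569.1120/(1+0.103)^4 = 449.5289

$449.53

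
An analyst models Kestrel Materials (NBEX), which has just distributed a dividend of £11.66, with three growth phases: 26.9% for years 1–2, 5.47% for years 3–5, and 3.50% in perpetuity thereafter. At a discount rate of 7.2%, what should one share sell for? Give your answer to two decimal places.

Three-stage DDM. Project D₁…D_5; terminal Gordon value at t=5 with g = 0.035; discount at r = 0.072.
D_1 = 14.7965
D_2 = 18.7768
D_3 = 19.8039
D_4 = 20.8872
D_5 = 22.0297
TV_5 = 22.8007/(0.072−0.035) = 616.2363
P₀ = Σ Dₜ/(1+r)ᵗ + TV_5/(1+r)^5 = 512.8792

£512.88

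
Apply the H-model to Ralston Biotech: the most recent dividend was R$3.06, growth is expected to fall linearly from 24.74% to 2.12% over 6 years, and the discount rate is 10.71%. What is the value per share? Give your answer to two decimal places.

H-model: P₀ = D₀[(1+g_L) + H(g_S−g_L)]/(r−g_L), with H = 6/2 = 3.
P₀ = 3.06 × [(1+0.0212) + 3×(0.2474−0.0212)] / (0.1071−0.0212)
   = 3.06 × 1.6998 / 0.0859 = 60.5517

R$60.55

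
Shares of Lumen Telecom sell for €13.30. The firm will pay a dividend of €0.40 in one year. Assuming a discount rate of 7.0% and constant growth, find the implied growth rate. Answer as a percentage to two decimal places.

3.99%

From P₀ = D₁/(r − g), the implied growth is g = r − D₁/P₀.
g = 0.07 − 0.40/13.30 = 0.07 − 0.03008 = 0.03992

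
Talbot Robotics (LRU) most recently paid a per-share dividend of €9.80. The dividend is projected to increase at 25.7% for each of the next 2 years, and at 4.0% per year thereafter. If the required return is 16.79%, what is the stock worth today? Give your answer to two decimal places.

Two-stage DDM. Project D₁…D_2 at 0.257, terminal growth 0.04, discount at r = 0.1679.
D_1 = 12.3186
D_2 = 15.4845
Terminal value at t=2: TV = D_3/(r−g) = 16.1039/(0.1679−0.04) = 125.9098
P₀ = 12.3186/(1+0.1679)^1 + 15.4845/(1+0.1679)^2 + 125.9098/(1+0.1679)^2 = 114.2099

€114.21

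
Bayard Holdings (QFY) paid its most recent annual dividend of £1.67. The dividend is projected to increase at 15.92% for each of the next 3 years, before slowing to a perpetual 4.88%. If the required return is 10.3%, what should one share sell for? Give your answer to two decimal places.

Two-stage DDM. Project D₁…D_3 at 0.1592, terminal growth 0.0488, discount at r = 0.103.
D_1 = 1.9359
D_2 = 2.2441
D_3 = 2.6013
Terminal value at t=3: TV = D_4/(r−g) = 2.7283/(0.103−0.0488) = 50.3367
P₀ = 1.9359/(1+0.103)^1 + 2.2441/(1+0.103)^2 + 2.6013/(1+0.103)^3 + 50.3367/(1+0.103)^3 = 43.0491

£43.05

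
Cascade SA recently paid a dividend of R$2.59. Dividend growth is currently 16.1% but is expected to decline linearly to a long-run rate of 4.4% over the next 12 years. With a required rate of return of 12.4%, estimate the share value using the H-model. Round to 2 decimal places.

R$56.53

H-model: P₀ = D₀[(1+g_L) + H(g_S−g_L)]/(r−g_L), with H = 12/2 = 6.
P₀ = 2.59 × [(1+0.044) + 6×(0.161−0.044)] / (0.124−0.044)
   = 2.59 × 1.7460 / 0.08 = 56.5267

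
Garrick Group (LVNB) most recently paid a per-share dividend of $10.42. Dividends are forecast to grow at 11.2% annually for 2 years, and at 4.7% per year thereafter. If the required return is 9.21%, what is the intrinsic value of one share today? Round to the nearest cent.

Two-stage DDM. Project D₁…D_2 at 0.112, terminal growth 0.047, discount at r = 0.0921.
D_1 = 11.5870
D_2 = 12.8848
Terminal value at t=2: TV = D_3/(r−g) = 13.4904/(0.0921−0.047) = 299.1214
P₀ = 11.5870/(1+0.0921)^1 + 12.8848/(1+0.0921)^2 + 299.1214/(1+0.0921)^2 = 272.2102

$272.21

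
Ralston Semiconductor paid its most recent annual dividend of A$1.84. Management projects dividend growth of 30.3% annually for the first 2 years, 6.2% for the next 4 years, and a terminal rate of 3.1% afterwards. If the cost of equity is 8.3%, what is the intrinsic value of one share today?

A$63.85

Three-stage DDM. Project D₁…D_6; terminal Gordon value at t=6 with g = 0.031; discount at r = 0.083.
D_1 = 2.3975
D_2 = 3.1240
D_3 = 3.3177
D_4 = 3.5233
D_5 = 3.7418
D_6 = 3.9738
TV_6 = 4.0970/(0.083−0.031) = 78.7880
P₀ = Σ Dₜ/(1+r)ᵗ + TV_6/(1+r)^6 = 63.8549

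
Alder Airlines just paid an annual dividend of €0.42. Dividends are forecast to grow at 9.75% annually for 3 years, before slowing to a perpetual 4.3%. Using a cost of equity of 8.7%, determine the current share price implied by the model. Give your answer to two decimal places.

Two-stage DDM. Project D₁…D_3 at 0.0975, terminal growth 0.043, discount at r = 0.087.
D_1 = 0.4609
D_2 = 0.5059
D_3 = 0.5552
Terminal value at t=3: TV = D_4/(r−g) = 0.5791/(0.087−0.043) = 13.1612
P₀ = 0.4609/(1+0.087)^1 + 0.5059/(1+0.087)^2 + 0.5552/(1+0.087)^3 + 13.1612/(1+0.087)^3 = 11.5317

€11.53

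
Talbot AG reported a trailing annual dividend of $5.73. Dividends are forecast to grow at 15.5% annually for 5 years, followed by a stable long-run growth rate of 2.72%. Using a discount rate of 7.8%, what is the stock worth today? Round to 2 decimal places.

$199.00

Two-stage DDM. Project D₁…D_5 at 0.155, terminal growth 0.0272, discount at r = 0.078.
D_1 = 6.6182
D_2 = 7.6440
D_3 = 8.8288
D_4 = 10.1972
D_5 = 11.7778
Terminal value at t=5: TV = D_6/(r−g) = 12.0982/(0.078−0.0272) = 238.1529
P₀ = 6.6182/(1+0.078)^1 + 7.6440/(1+0.078)^2 + 8.8288/(1+0.078)^3 + 10.1972/(1+0.078)^4 + 11.7778/(1+0.078)^5 + 238.1529/(1+0.078)^5 = 198.9982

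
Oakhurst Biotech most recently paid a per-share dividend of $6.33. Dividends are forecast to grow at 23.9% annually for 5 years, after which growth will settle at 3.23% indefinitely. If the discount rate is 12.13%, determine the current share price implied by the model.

$164.07

Two-stage DDM. Project D₁…D_5 at 0.239, terminal growth 0.0323, discount at r = 0.1213.
D_1 = 7.8429
D_2 = 9.7173
D_3 = 12.0398
D_4 = 14.9173
D_5 = 18.4825
Terminal value at t=5: TV = D_6/(r−g) = 19.0795/(0.1213−0.0323) = 214.3760
P₀ = 7.8429/(1+0.1213)^1 + 9.7173/(1+0.1213)^2 + 12.0398/(1+0.1213)^3 + 14.9173/(1+0.1213)^4 + 18.4825/(1+0.1213)^5 + 214.3760/(1+0.1213)^5 = 164.0653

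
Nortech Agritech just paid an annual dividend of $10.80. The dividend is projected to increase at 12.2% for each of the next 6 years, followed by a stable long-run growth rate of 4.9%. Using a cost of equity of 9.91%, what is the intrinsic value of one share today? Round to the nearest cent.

$325.61

Two-stage DDM. Project D₁…D_6 at 0.122, terminal growth 0.049, discount at r = 0.0991.
D_1 = 12.1176
D_2 = 13.5959
D_3 = 15.2547
D_4 = 17.1157
D_5 = 19.2038
D_6 = 21.5467
Terminal value at t=6: TV = D_7/(r−g) = 22.6025/(0.0991−0.049) = 451.1476
P₀ = 12.1176/(1+0.0991)^1 + 13.5959/(1+0.0991)^2 + 15.2547/(1+0.0991)^3 + 17.1157/(1+0.0991)^4 + 19.2038/(1+0.0991)^5 + 21.5467/(1+0.0991)^6 + 451.1476/(1+0.0991)^6 = 325.6078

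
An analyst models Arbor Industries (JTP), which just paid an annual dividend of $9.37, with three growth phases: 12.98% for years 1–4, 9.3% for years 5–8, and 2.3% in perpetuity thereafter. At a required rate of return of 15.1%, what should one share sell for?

$122.94

Three-stage DDM. Project D₁…D_8; terminal Gordon value at t=8 with g = 0.023; discount at r = 0.151.
D_1 = 10.5862
D_2 = 11.9603
D_3 = 13.5128
D_4 = 15.2667
D_5 = 16.6865
D_6 = 18.2384
D_7 = 19.9345
D_8 = 21.7885
TV_8 = 22.2896/(0.151−0.023) = 174.1375
P₀ = Σ Dₜ/(1+r)ᵗ + TV_8/(1+r)^8 = 122.9432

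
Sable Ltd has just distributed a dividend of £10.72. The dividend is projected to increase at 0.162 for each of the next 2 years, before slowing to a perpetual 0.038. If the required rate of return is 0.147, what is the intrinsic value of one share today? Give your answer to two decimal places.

Two-stage DDM. Project D₁…D_2 at 0.162, terminal growth 0.038, discount at r = 0.147.
D_1 = 12.4566
D_2 = 14.4746
Terminal value at t=2: TV = D_3/(r−g) = 15.0247/(0.147−0.038) = 137.8408
P₀ = 12.4566/(1+0.147)^1 + 14.4746/(1+0.147)^2 + 137.8408/(1+0.147)^2 = 126.6358

£126.64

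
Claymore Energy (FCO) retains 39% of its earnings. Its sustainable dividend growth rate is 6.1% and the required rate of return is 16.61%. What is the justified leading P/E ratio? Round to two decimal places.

Payout ratio b = 1 − 0.39 = 0.61.
Justified leading P/E = b/(r−g) = 0.61/(0.1661−0.061) = 5.8040

5.80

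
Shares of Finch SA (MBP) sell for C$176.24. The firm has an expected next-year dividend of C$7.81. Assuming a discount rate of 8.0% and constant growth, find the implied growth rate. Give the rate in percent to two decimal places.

From P₀ = D₁/(r − g), the implied growth is g = r − D₁/P₀.
g = 0.08 − 7.81/176.24 = 0.08 − 0.04431 = 0.03569

3.57%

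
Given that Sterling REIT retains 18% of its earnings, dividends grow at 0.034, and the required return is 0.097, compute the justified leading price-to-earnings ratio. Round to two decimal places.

Payout ratio b = 1 − 0.18 = 0.82.
Justified leading P/E = b/(r−g) = 0.82/(0.097−0.034) = 13.0159

13.02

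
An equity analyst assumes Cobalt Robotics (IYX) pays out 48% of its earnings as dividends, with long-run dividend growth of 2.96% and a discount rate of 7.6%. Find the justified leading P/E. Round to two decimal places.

Justified leading P/E = b/(r−g) = 0.48/(0.076−0.0296) = 10.3448

10.34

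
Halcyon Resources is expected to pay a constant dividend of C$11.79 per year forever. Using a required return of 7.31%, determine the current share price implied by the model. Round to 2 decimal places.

C$161.29

Zero-growth DDM (perpetuity): P₀ = D/r = 11.79 / 0.0731 = 161.2859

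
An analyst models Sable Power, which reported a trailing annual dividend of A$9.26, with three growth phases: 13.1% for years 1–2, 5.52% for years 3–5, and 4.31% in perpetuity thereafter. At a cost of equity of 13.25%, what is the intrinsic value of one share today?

A$129.74

Three-stage DDM. Project D₁…D_5; terminal Gordon value at t=5 with g = 0.0431; discount at r = 0.1325.
D_1 = 10.4731
D_2 = 11.8450
D_3 = 12.4989
D_4 = 13.1888
D_5 = 13.9168
TV_5 = 14.5167/(0.1325−0.0431) = 162.3787
P₀ = Σ Dₜ/(1+r)ᵗ + TV_5/(1+r)^5 = 129.7407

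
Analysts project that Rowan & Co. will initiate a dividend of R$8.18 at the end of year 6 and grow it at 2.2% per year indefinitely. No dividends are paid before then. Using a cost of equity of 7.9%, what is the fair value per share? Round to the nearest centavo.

Deferred-dividend DDM. At t=5 the remaining stream is a growing perpetuity with first payment D_6 = 8.18.
V_5 = D_6/(r−g) = 8.18/(0.079−0.022) = 143.5088
P₀ = V_5/(1+r)^5 = 143.5088/(1+0.079)^5 = 98.1231

R$98.12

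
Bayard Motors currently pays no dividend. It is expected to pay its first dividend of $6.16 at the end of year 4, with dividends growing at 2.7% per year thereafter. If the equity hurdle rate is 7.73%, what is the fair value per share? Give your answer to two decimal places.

Deferred-dividend DDM. At t=3 the remaining stream is a growing perpetuity with first payment D_4 = 6.16.
V_3 = D_4/(r−g) = 6.16/(0.0773−0.027) = 122.4652
P₀ = V_3/(1+r)^3 = 122.4652/(1+0.0773)^3 = 97.9496

$97.95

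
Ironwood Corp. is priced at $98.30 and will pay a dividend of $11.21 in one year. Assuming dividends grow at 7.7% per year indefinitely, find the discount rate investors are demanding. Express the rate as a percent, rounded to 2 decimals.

19.10%

Rearranging the constant-growth DDM: r = D₁/P₀ + g.
r = 11.2100 / 98.30 + 0.077 = 0.11404 + 0.077 = 0.19104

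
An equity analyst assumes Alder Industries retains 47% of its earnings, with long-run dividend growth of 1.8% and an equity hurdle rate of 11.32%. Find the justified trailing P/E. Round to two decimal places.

Payout ratio b = 1 − 0.47 = 0.53.
Justified trailing P/E = b(1+g)/(r−g) = 0.53×(1+0.018)/(0.1132−0.018) = 5.6674

5.67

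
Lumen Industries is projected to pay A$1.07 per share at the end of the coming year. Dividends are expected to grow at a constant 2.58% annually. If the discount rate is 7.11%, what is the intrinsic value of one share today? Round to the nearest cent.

A$23.62

Gordon growth model: P₀ = D₁/(r − g), with D₁ = 1.07 given directly.
P₀ = 1.0700 / (0.0711 − 0.0258) = 1.0700 / 0.0453 = 23.6203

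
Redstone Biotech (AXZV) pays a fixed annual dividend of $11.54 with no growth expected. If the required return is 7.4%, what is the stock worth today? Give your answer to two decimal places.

$155.95

Zero-growth DDM (perpetuity): P₀ = D/r = 11.54 / 0.074 = 155.9459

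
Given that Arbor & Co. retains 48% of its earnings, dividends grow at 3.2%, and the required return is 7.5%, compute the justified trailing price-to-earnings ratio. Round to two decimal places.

12.48

Payout ratio b = 1 − 0.48 = 0.52.
Justified trailing P/E = b(1+g)/(r−g) = 0.52×(1+0.032)/(0.075−0.032) = 12.4800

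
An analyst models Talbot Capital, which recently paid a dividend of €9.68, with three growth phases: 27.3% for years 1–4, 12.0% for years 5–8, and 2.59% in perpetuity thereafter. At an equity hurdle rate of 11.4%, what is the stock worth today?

€317.96

Three-stage DDM. Project D₁…D_8; terminal Gordon value at t=8 with g = 0.0259; discount at r = 0.114.
D_1 = 12.3226
D_2 = 15.6867
D_3 = 19.9692
D_4 = 25.4208
D_5 = 28.4713
D_6 = 31.8878
D_7 = 35.7144
D_8 = 40.0001
TV_8 = 41.0361/(0.114−0.0259) = 465.7900
P₀ = Σ Dₜ/(1+r)ᵗ + TV_8/(1+r)^8 = 317.9568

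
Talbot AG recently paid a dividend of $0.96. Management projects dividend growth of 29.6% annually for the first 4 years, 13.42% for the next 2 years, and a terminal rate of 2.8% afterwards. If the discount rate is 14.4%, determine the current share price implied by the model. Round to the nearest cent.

$22.19

Three-stage DDM. Project D₁…D_6; terminal Gordon value at t=6 with g = 0.028; discount at r = 0.144.
D_1 = 1.2442
D_2 = 1.6124
D_3 = 2.0897
D_4 = 2.7083
D_5 = 3.0717
D_6 = 3.4839
TV_6 = 3.5815/(0.144−0.028) = 30.8749
P₀ = Σ Dₜ/(1+r)ᵗ + TV_6/(1+r)^6 = 22.1921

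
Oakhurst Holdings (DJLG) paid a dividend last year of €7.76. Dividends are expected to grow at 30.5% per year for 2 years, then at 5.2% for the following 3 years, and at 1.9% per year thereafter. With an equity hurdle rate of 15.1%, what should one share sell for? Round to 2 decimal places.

€102.64

Three-stage DDM. Project D₁…D_5; terminal Gordon value at t=5 with g = 0.019; discount at r = 0.151.
D_1 = 10.1268
D_2 = 13.2155
D_3 = 13.9027
D_4 = 14.6256
D_5 = 15.3862
TV_5 = 15.6785/(0.151−0.019) = 118.7764
P₀ = Σ Dₜ/(1+r)ᵗ + TV_5/(1+r)^5 = 102.6376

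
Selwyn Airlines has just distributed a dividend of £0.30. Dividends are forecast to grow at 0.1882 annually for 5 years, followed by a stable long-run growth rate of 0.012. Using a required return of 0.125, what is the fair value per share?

£5.30

Two-stage DDM. Project D₁…D_5 at 0.1882, terminal growth 0.012, discount at r = 0.125.
D_1 = 0.3565
D_2 = 0.4235
D_3 = 0.5033
D_4 = 0.5980
D_5 = 0.7105
Terminal value at t=5: TV = D_6/(r−g) = 0.7190/(0.125−0.012) = 6.3631
P₀ = 0.3565/(1+0.125)^1 + 0.4235/(1+0.125)^2 + 0.5033/(1+0.125)^3 + 0.5980/(1+0.125)^4 + 0.7105/(1+0.125)^5 + 6.3631/(1+0.125)^5 = 5.3036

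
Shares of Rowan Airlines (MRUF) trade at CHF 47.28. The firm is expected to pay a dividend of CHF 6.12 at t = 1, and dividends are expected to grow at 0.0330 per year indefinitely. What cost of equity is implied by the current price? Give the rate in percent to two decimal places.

Rearranging the constant-growth DDM: r = D₁/P₀ + g.
r = 6.1200 / 47.28 + 0.033 = 0.12944 + 0.033 = 0.16244

16.24%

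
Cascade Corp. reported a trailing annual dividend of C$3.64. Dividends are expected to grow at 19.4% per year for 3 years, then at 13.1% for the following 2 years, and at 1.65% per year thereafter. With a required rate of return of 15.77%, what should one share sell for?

Three-stage DDM. Project D₁…D_5; terminal Gordon value at t=5 with g = 0.0165; discount at r = 0.1577.
D_1 = 4.3462
D_2 = 5.1893
D_3 = 6.1960
D_4 = 7.0077
D_5 = 7.9257
TV_5 = 8.0565/(0.1577−0.0165) = 57.0574
P₀ = Σ Dₜ/(1+r)ᵗ + TV_5/(1+r)^5 = 46.7683

C$46.77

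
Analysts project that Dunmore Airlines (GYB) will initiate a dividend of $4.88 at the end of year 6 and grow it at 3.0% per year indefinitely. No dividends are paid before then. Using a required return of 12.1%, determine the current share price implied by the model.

Deferred-dividend DDM. At t=5 the remaining stream is a growing perpetuity with first payment D_6 = 4.88.
V_5 = D_6/(r−g) = 4.88/(0.121−0.03) = 53.6264
P₀ = V_5/(1+r)^5 = 53.6264/(1+0.121)^5 = 30.2936

$30.29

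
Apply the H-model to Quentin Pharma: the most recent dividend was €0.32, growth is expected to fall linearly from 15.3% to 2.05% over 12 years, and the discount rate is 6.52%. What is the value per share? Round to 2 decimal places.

€13.00

H-model: P₀ = D₀[(1+g_L) + H(g_S−g_L)]/(r−g_L), with H = 12/2 = 6.
P₀ = 0.32 × [(1+0.0205) + 6×(0.153−0.0205)] / (0.0652−0.0205)
   = 0.32 × 1.8155 / 0.0447 = 12.9969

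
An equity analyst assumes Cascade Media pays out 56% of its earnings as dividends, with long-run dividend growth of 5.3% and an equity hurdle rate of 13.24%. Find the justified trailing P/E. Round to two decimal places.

7.43

Justified trailing P/E = b(1+g)/(r−g) = 0.56×(1+0.053)/(0.1324−0.053) = 7.4267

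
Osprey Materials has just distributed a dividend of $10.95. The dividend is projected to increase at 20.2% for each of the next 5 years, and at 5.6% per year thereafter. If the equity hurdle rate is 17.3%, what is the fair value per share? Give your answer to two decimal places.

Two-stage DDM. Project D₁…D_5 at 0.202, terminal growth 0.056, discount at r = 0.173.
D_1 = 13.1619
D_2 = 15.8206
D_3 = 19.0164
D_4 = 22.8577
D_5 = 27.4749
Terminal value at t=5: TV = D_6/(r−g) = 29.0135/(0.173−0.056) = 247.9788
P₀ = 13.1619/(1+0.173)^1 + 15.8206/(1+0.173)^2 + 19.0164/(1+0.173)^3 + 22.8577/(1+0.173)^4 + 27.4749/(1+0.173)^5 + 247.9788/(1+0.173)^5 = 170.6140

$170.61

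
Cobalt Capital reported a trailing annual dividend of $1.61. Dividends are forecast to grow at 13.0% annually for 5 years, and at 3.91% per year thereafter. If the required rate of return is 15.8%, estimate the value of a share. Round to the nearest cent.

Two-stage DDM. Project D₁…D_5 at 0.13, terminal growth 0.0391, discount at r = 0.158.
D_1 = 1.8193
D_2 = 2.0558
D_3 = 2.3231
D_4 = 2.6251
D_5 = 2.9663
Terminal value at t=5: TV = D_6/(r−g) = 3.0823/(0.158−0.0391) = 25.9235
P₀ = 1.8193/(1+0.158)^1 + 2.0558/(1+0.158)^2 + 2.3231/(1+0.158)^3 + 2.6251/(1+0.158)^4 + 2.9663/(1+0.158)^5 + 25.9235/(1+0.158)^5 = 19.9340

$19.93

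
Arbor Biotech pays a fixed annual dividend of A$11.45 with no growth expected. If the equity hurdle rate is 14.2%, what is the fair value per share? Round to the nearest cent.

Zero-growth DDM (perpetuity): P₀ = D/r = 11.45 / 0.142 = 80.6338

A$80.63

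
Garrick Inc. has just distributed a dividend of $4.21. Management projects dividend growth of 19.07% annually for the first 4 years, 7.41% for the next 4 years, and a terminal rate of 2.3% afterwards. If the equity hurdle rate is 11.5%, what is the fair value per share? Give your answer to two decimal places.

Three-stage DDM. Project D₁…D_8; terminal Gordon value at t=8 with g = 0.023; discount at r = 0.115.
D_1 = 5.0128
D_2 = 5.9688
D_3 = 7.1070
D_4 = 8.4624
D_5 = 9.0894
D_6 = 9.7629
D_7 = 10.4864
D_8 = 11.2634
TV_8 = 11.5225/(0.115−0.023) = 125.2444
P₀ = Σ Dₜ/(1+r)ᵗ + TV_8/(1+r)^8 = 92.2909

$92.29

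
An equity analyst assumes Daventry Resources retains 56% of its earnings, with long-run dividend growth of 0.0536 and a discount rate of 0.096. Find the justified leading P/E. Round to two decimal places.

10.38

Payout ratio b = 1 − 0.56 = 0.44.
Justified leading P/E = b/(r−g) = 0.44/(0.096−0.0536) = 10.3774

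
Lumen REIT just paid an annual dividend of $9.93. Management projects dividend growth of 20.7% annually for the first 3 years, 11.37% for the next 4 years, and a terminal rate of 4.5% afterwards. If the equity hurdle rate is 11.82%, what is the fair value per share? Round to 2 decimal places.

$259.66

Three-stage DDM. Project D₁…D_7; terminal Gordon value at t=7 with g = 0.045; discount at r = 0.1182.
D_1 = 11.9855
D_2 = 14.4665
D_3 = 17.4611
D_4 = 19.4464
D_5 = 21.6575
D_6 = 24.1199
D_7 = 26.8623
TV_7 = 28.0712/(0.1182−0.045) = 383.4857
P₀ = Σ Dₜ/(1+r)ᵗ + TV_7/(1+r)^7 = 259.6642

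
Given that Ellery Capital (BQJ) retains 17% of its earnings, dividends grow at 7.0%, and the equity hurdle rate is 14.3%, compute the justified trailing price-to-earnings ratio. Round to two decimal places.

12.17

Payout ratio b = 1 − 0.17 = 0.83.
Justified trailing P/E = b(1+g)/(r−g) = 0.83×(1+0.07)/(0.143−0.07) = 12.1658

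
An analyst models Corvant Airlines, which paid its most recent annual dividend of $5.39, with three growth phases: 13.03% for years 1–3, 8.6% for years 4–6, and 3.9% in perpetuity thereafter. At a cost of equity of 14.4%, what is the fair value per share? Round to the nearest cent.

Three-stage DDM. Project D₁…D_6; terminal Gordon value at t=6 with g = 0.039; discount at r = 0.144.
D_1 = 6.0923
D_2 = 6.8861
D_3 = 7.7834
D_4 = 8.4528
D_5 = 9.1797
D_6 = 9.9692
TV_6 = 10.3580/(0.144−0.039) = 98.6474
P₀ = Σ Dₜ/(1+r)ᵗ + TV_6/(1+r)^6 = 73.8609

$73.86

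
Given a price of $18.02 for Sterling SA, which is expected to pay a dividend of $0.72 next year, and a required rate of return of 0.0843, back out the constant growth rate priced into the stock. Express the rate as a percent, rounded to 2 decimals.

From P₀ = D₁/(r − g), the implied growth is g = r − D₁/P₀.
g = 0.0843 − 0.72/18.02 = 0.0843 − 0.03996 = 0.04434

4.43%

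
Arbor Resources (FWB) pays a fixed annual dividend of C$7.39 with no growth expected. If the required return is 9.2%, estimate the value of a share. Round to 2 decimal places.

C$80.33

Zero-growth DDM (perpetuity): P₀ = D/r = 7.39 / 0.092 = 80.3261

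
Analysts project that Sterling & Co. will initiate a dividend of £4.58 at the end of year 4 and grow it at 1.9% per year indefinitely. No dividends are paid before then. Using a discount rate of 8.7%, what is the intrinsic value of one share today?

£52.44

Deferred-dividend DDM. At t=3 the remaining stream is a growing perpetuity with first payment D_4 = 4.58.
V_3 = D_4/(r−g) = 4.58/(0.087−0.019) = 67.3529
P₀ = V_3/(1+r)^3 = 67.3529/(1+0.087)^3 = 52.4406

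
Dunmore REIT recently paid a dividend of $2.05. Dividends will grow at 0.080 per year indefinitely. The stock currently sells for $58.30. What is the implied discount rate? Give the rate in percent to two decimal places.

11.80%

Rearranging the constant-growth DDM: r = D₁/P₀ + g.
D₁ = 2.05 × (1 + 0.08) = 2.2140.
r = 2.2140 / 58.30 + 0.08 = 0.03798 + 0.08 = 0.11798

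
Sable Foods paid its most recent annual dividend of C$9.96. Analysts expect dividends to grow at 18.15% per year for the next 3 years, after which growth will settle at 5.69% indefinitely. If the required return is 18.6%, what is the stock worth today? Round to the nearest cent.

Two-stage DDM. Project D₁…D_3 at 0.1815, terminal growth 0.0569, discount at r = 0.186.
D_1 = 11.7677
D_2 = 13.9036
D_3 = 16.4271
Terminal value at t=3: TV = D_4/(r−g) = 17.3618/(0.186−0.0569) = 134.4832
P₀ = 11.7677/(1+0.186)^1 + 13.9036/(1+0.186)^2 + 16.4271/(1+0.186)^3 + 134.4832/(1+0.186)^3 = 110.2685

C$110.27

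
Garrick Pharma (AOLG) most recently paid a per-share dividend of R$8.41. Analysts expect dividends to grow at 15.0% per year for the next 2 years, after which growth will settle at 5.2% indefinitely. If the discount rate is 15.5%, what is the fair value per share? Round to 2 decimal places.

Two-stage DDM. Project D₁…D_2 at 0.15, terminal growth 0.052, discount at r = 0.155.
D_1 = 9.6715
D_2 = 11.1222
Terminal value at t=2: TV = D_3/(r−g) = 11.7006/(0.155−0.052) = 113.5979
P₀ = 9.6715/(1+0.155)^1 + 11.1222/(1+0.155)^2 + 113.5979/(1+0.155)^2 = 101.8652

R$101.87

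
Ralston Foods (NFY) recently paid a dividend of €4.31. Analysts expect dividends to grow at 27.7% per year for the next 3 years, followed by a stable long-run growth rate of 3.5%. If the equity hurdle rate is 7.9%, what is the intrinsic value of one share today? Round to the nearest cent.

€186.35

Two-stage DDM. Project D₁…D_3 at 0.277, terminal growth 0.035, discount at r = 0.079.
D_1 = 5.5039
D_2 = 7.0284
D_3 = 8.9753
Terminal value at t=3: TV = D_4/(r−g) = 9.2895/(0.079−0.035) = 211.1240
P₀ = 5.5039/(1+0.079)^1 + 7.0284/(1+0.079)^2 + 8.9753/(1+0.079)^3 + 211.1240/(1+0.079)^3 = 186.3460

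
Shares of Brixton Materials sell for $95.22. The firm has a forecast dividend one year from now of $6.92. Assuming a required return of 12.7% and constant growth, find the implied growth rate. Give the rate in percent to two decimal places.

5.43%

From P₀ = D₁/(r − g), the implied growth is g = r − D₁/P₀.
g = 0.127 − 6.92/95.22 = 0.127 − 0.07267 = 0.05433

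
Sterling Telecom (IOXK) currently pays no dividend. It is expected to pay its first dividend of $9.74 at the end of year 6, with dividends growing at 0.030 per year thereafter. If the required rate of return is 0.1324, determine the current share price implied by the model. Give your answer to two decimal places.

$51.08

Deferred-dividend DDM. At t=5 the remaining stream is a growing perpetuity with first payment D_6 = 9.74.
V_5 = D_6/(r−g) = 9.74/(0.1324−0.03) = 95.1172
P₀ = V_5/(1+r)^5 = 95.1172/(1+0.1324)^5 = 51.0810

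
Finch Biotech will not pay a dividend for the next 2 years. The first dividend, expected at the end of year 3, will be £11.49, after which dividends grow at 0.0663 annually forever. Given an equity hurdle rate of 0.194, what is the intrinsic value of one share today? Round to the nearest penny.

Deferred-dividend DDM. At t=2 the remaining stream is a growing perpetuity with first payment D_3 = 11.49.
V_2 = D_3/(r−g) = 11.49/(0.194−0.0663) = 89.9765
P₀ = V_2/(1+r)^2 = 89.9765/(1+0.194)^2 = 63.1132

£63.11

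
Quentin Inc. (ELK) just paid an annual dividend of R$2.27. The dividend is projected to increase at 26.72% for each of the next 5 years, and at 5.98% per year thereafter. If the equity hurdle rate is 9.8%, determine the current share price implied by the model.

Two-stage DDM. Project D₁…D_5 at 0.2672, terminal growth 0.0598, discount at r = 0.098.
D_1 = 2.8765
D_2 = 3.6452
D_3 = 4.6191
D_4 = 5.8534
D_5 = 7.4174
Terminal value at t=5: TV = D_6/(r−g) = 7.8610/(0.098−0.0598) = 205.7843
P₀ = 2.8765/(1+0.098)^1 + 3.6452/(1+0.098)^2 + 4.6191/(1+0.098)^3 + 5.8534/(1+0.098)^4 + 7.4174/(1+0.098)^5 + 205.7843/(1+0.098)^5 = 146.7514

R$146.75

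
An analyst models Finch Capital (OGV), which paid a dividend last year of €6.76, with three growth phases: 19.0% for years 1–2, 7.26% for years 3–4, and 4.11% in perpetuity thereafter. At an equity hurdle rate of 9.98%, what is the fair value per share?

€163.99

Three-stage DDM. Project D₁…D_4; terminal Gordon value at t=4 with g = 0.0411; discount at r = 0.0998.
D_1 = 8.0444
D_2 = 9.5728
D_3 = 10.2678
D_4 = 11.0133
TV_4 = 11.4659/(0.0998−0.0411) = 195.3307
P₀ = Σ Dₜ/(1+r)ᵗ + TV_4/(1+r)^4 = 163.9856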